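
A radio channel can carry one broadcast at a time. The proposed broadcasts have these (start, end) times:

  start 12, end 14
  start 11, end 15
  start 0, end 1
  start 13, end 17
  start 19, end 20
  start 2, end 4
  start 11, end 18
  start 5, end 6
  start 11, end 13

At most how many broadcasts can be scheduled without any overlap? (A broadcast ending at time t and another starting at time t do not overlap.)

Order by finish time; keep every interval that doesn't clash with the previous kept one.
Sorted by end: (0,1)  (2,4)  (5,6)  (11,13)  (12,14)  (11,15)  (13,17)  (11,18)  (19,20)
take (0,1); take (2,4); take (5,6); take (11,13); skip (11,15); take (13,17); skip (11,18); take (19,20).
Selected 6 broadcasts.

6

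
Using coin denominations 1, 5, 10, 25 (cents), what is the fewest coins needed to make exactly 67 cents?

Greedy: take as many of the largest coin as possible, then repeat with the remainder.
67 = 2×25 + 1×10 + 1×5 + 2×1
Total coins = 2 + 1 + 1 + 2 = 6

6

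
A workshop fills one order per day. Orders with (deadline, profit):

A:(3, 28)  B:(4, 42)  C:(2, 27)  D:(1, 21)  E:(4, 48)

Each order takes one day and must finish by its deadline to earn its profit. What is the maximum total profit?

Profit order: E=48 B=42 A=28 C=27 D=21
Assign: E→slot 4, B→slot 3, A→slot 2, C→slot 1, D skipped.
Slots: [1:C] [2:A] [3:B] [4:E]
Profit = 27 + 28 + 42 + 48 = 145

145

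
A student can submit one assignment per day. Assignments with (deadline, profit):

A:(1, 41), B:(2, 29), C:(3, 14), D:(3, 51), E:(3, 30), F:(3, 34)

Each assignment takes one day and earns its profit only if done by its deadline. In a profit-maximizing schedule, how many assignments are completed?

3

Profit order: D=51 A=41 F=34 E=30 B=29 C=14
Assign: D→slot 3, A→slot 1, F→slot 2, E skipped, B skipped, C skipped.
Slots: [1:A] [2:F] [3:D]
3 of 6 scheduled.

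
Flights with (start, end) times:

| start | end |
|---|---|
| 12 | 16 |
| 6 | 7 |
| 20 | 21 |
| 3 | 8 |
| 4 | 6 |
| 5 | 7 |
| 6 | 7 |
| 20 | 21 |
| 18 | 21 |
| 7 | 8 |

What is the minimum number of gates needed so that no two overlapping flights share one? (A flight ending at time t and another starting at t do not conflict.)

4

starts: [3, 4, 5, 6, 6, 7, 12, 18, 20, 20]
ends:   [6, 7, 7, 7, 8, 8, 16, 21, 21, 21]
s3→1 s4→2 s5→3 e6→2 s6→3 s6→4  — peak 4.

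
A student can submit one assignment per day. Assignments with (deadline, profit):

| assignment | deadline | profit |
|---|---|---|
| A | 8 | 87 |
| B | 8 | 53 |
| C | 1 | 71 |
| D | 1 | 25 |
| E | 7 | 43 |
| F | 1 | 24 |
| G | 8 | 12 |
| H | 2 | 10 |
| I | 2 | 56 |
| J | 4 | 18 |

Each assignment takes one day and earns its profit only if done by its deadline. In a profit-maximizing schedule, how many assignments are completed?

7

Profit order: A=87 C=71 I=56 B=53 E=43 D=25 F=24 J=18 G=12 H=10
Assign: A→slot 8, C→slot 1, I→slot 2, B→slot 7, E→slot 6, D skipped, F skipped, J→slot 4, G→slot 5, H skipped.
Slots: [1:C] [2:I] [4:J] [5:G] [6:E] [7:B] [8:A]
7 of 10 scheduled.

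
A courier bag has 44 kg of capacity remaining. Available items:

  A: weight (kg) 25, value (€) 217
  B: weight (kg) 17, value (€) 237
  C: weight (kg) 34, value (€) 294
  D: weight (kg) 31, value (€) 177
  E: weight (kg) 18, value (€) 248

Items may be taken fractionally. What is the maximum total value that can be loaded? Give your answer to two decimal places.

563.12

Order: B (237/17=13.94) > E (248/18=13.78) > A (217/25=8.68) > C (294/34=8.65) > D (177/31=5.71)
Fill: take B (17 @ 237) → take E (18 @ 248) → take 9/25 of A → 78.12; 44/44 used.
Total value = 563.12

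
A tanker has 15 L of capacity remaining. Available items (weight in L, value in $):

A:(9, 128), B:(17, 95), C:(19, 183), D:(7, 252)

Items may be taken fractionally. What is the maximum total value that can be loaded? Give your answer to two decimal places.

365.78

Order: D (252/7=36.00) > A (128/9=14.22) > C (183/19=9.63) > B (95/17=5.59)
Fill: take D (7 @ 252) → take 8/9 of A → 113.78; 15/15 used.
Total value = 365.78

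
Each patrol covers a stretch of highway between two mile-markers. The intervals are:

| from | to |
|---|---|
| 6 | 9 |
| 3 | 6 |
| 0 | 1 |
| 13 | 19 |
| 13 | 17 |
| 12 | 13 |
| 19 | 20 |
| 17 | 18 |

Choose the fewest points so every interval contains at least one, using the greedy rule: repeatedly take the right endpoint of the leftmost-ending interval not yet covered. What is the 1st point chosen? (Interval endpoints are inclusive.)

Sort by right endpoint; whenever an interval is uncovered, place a point at its right end.
Sorted: [0,1] [3,6] [6,9] [12,13] [13,17] [17,18] [13,19] [19,20]
{[0,1]} hit by 1; {[3,6],[6,9]} hit by 6; {[12,13],[13,17]} hit by 13; {[17,18],[13,19]} hit by 18; {[19,20]} hit by 20.
Points: 1, 6, 13, 18, 20 (5 total).

1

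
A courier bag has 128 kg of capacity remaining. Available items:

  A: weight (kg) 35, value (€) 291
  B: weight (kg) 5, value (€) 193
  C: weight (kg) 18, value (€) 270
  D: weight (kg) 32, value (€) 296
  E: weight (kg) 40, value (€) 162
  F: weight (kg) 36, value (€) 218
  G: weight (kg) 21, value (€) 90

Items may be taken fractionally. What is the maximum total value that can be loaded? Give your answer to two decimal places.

Greedy by value/weight ratio, highest first.
Ratios (sorted): B 38.60, C 15.00, D 9.25, A 8.31, F 6.06, G 4.29, E 4.05
take B (5 @ 193); take C (18 @ 270); take D (32 @ 296); take A (35 @ 291); take F (36 @ 218); take 2/21 of G → 8.57. Capacity used 128/128.
Total value = 1276.57

1276.57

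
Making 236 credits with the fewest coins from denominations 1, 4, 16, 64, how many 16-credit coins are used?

2

236 − 3×64→44 − 2×16→12 − 3×4→0
Count of 16: 2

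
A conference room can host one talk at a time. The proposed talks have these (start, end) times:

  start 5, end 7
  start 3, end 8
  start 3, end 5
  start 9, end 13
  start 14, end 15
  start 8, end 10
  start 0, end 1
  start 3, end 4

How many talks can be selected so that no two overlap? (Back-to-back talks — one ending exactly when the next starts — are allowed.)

By end time: (0,1), (3,4), (3,5), (5,7), (3,8), (8,10), (9,13), (14,15).
Pick (0,1); next start ≥ 1 → (3,4); next start ≥ 4 → (5,7); next start ≥ 7 → (8,10); next start ≥ 10 → (14,15).
Selected 5 talks.

5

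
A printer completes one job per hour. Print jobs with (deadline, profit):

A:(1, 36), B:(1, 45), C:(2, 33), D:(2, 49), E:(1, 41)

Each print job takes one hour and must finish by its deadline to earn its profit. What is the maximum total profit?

94

By profit: D(d2,49), B(d1,45), E(d1,41), A(d1,36), C(d2,33)
D→slot 2; B→slot 1; E skipped; A skipped; C skipped.
Profit = 45 + 49 = 94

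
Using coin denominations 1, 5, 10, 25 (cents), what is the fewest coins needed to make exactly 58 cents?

58 = 2×25 + 1×5 + 3×1
Total coins = 2 + 1 + 3 = 6

6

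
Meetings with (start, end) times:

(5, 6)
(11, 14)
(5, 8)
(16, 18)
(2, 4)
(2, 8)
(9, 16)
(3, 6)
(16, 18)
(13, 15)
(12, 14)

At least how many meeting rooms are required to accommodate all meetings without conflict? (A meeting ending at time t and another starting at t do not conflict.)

Count concurrent intervals with a sweep; the peak is the room count.
starts: [2, 2, 3, 5, 5, 9, 11, 12, 13, 16, 16]
ends:   [4, 6, 6, 8, 8, 14, 14, 15, 16, 18, 18]
s2→1 s2→2 s3→3 e4→2 s5→3 s5→4  — peak 4.

4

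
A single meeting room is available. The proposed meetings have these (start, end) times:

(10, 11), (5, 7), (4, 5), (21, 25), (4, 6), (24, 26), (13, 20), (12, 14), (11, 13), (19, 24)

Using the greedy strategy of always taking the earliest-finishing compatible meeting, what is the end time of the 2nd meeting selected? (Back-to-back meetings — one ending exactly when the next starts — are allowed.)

7

By end time: (4,5), (4,6), (5,7), (10,11), (11,13), (12,14), (13,20), (19,24), (21,25), (24,26).
Pick (4,5); next start ≥ 5 → (5,7); next start ≥ 7 → (10,11); next start ≥ 11 → (11,13); next start ≥ 13 → (13,20); next start ≥ 20 → (21,25).
Selected: (4,5) (5,7) (10,11) (11,13) (13,20) (21,25)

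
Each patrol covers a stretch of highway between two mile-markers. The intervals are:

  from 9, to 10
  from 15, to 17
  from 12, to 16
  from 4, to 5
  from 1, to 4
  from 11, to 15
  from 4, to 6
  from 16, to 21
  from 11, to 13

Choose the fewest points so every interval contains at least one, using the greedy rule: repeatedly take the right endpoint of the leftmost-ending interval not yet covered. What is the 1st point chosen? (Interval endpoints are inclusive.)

4

Process intervals by earliest right end; each time one isn't hit yet, stab at its right endpoint.
By right end: [1,4]  [4,5]  [4,6]  [9,10]  [11,13]  [11,15]  [12,16]  [15,17]  [16,21]
[1,4] uncovered → point at 4; [9,10] uncovered → point at 10; [11,13] uncovered → point at 13; [15,17] uncovered → point at 17.
Points: 4, 10, 13, 17 (4 total).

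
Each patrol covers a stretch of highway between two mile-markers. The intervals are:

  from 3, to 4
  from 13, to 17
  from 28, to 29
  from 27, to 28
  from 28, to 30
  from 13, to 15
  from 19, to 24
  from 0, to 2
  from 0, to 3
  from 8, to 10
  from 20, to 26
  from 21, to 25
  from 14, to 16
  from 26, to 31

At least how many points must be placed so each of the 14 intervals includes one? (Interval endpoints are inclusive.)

6

Sort by right endpoint; whenever an interval is uncovered, place a point at its right end.
Sorted: [0,2] [0,3] [3,4] [8,10] [13,15] [14,16] [13,17] [19,24] [21,25] [20,26] [27,28] [28,29] [28,30] [26,31]
{[0,2],[0,3]} hit by 2; {[3,4]} hit by 4; {[8,10]} hit by 10; {[13,15],[14,16],[13,17]} hit by 15; {[19,24],[21,25],[20,26]} hit by 24; {[27,28],[28,29],[28,30],[26,31]} hit by 28.
Points: 2, 4, 10, 15, 24, 28 (6 total).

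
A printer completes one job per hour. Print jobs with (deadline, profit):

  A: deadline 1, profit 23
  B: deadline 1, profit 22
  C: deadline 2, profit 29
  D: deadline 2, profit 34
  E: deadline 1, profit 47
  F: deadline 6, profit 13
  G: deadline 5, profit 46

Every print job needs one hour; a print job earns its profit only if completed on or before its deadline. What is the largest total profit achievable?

140

Profit order: E=47 G=46 D=34 C=29 A=23 B=22 F=13
Assign: E→slot 1, G→slot 5, D→slot 2, C skipped, A skipped, B skipped, F→slot 6.
Slots: [1:E] [2:D] [5:G] [6:F]
Profit = 47 + 34 + 46 + 13 = 140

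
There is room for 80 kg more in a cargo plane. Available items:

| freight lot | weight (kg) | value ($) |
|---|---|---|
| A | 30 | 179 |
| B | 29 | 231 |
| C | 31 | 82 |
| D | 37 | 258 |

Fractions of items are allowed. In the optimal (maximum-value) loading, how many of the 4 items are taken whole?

Ratios (sorted): B 7.97, D 6.97, A 5.97, C 2.65
take B (29 @ 231); take D (37 @ 258); take 14/30 of A → 83.53. Capacity used 80/80.
2 item(s) taken whole; one partial (take 14/30 of A).

2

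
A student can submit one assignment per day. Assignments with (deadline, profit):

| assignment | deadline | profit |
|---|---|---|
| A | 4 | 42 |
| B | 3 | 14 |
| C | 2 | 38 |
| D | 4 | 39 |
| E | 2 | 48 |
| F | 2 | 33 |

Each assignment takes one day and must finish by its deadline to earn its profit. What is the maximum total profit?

Take jobs in profit order; each goes to the latest open slot no later than its deadline.
By profit: E(d2,48), A(d4,42), D(d4,39), C(d2,38), F(d2,33), B(d3,14)
E→slot 2; A→slot 4; D→slot 3; C→slot 1; F skipped; B skipped.
Profit = 38 + 48 + 39 + 42 = 167

167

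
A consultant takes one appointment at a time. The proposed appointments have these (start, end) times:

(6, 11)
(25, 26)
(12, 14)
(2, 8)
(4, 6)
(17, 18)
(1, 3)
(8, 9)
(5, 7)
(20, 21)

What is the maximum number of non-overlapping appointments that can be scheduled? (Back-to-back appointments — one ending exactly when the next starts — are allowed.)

7

Sorted by end: (1,3)  (4,6)  (5,7)  (2,8)  (8,9)  (6,11)  (12,14)  (17,18)  (20,21)  (25,26)
take (1,3); take (4,6); skip (5,7); take (8,9); take (12,14); take (17,18); take (20,21); take (25,26).
Selected 7 appointments.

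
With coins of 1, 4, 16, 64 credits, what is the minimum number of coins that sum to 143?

143 − 2×64→15 − 3×4→3 − 3×1→0
Total coins = 2 + 3 + 3 = 8

8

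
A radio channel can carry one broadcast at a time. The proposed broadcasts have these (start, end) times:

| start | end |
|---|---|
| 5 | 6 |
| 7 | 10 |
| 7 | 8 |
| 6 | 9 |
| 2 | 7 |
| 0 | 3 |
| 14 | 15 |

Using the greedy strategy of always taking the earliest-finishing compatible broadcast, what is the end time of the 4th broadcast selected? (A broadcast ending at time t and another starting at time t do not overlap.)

15

Sort by end time and greedily take each interval whose start is ≥ the last chosen end.
Sorted by end: (0,3)  (5,6)  (2,7)  (7,8)  (6,9)  (7,10)  (14,15)
take (0,3); take (5,6); take (7,8); skip (7,10); take (14,15).
Selected: (0,3) (5,6) (7,8) (14,15)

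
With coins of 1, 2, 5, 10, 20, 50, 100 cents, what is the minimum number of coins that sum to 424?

7

Greedy: take as many of the largest coin as possible, then repeat with the remainder.
424 − 4×100→24 − 1×20→4 − 2×2→0
Total coins = 4 + 1 + 2 = 7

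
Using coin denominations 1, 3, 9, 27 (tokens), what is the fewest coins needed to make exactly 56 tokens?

Greedy: take as many of the largest coin as possible, then repeat with the remainder.
56 − 2×27→2 − 2×1→0
Total coins = 2 + 2 = 4

4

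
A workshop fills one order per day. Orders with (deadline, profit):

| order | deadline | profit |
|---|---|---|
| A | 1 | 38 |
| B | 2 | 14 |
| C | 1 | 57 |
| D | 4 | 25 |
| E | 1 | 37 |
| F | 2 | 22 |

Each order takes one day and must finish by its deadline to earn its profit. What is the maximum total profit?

104

By profit: C(d1,57), A(d1,38), E(d1,37), D(d4,25), F(d2,22), B(d2,14)
C→slot 1; A skipped; E skipped; D→slot 4; F→slot 2; B skipped.
Profit = 57 + 22 + 25 = 104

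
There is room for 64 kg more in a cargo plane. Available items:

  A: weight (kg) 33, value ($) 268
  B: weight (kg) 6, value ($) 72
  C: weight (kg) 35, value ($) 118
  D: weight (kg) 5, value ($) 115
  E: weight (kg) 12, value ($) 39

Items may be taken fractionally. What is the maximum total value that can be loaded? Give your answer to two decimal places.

522.43

Ratios (sorted): D 23.00, B 12.00, A 8.12, C 3.37, E 3.25
take D (5 @ 115); take B (6 @ 72); take A (33 @ 268); take 20/35 of C → 67.43. Capacity used 64/64.
Total value = 522.43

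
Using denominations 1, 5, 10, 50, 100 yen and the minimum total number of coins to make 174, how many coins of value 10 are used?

2

174 − 1×100→74 − 1×50→24 − 2×10→4 − 4×1→0
Count of 10: 2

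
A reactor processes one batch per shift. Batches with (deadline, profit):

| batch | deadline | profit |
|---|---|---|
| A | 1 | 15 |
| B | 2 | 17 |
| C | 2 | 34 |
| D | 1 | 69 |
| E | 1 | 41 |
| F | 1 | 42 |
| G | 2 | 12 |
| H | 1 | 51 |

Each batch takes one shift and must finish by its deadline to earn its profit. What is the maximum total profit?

103

Sort by profit descending; place each in the latest free slot ≤ its deadline.
By profit: D(d1,69), H(d1,51), F(d1,42), E(d1,41), C(d2,34), B(d2,17), A(d1,15), G(d2,12)
D→slot 1; H skipped; F skipped; E skipped; C→slot 2; B skipped; A skipped; G skipped.
Profit = 69 + 34 = 103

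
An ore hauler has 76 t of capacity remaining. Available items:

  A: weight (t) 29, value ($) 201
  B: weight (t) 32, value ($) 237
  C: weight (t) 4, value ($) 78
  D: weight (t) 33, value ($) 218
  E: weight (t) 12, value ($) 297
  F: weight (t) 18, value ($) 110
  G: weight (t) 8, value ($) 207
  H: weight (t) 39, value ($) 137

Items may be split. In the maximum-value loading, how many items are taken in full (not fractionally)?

4

Greedy by value/weight ratio, highest first.
Ratios (sorted): G 25.88, E 24.75, C 19.50, B 7.41, A 6.93, D 6.61, F 6.11, H 3.51
take G (8 @ 207); take E (12 @ 297); take C (4 @ 78); take B (32 @ 237); take 20/29 of A → 138.62. Capacity used 76/76.
4 item(s) taken whole; one partial (take 20/29 of A).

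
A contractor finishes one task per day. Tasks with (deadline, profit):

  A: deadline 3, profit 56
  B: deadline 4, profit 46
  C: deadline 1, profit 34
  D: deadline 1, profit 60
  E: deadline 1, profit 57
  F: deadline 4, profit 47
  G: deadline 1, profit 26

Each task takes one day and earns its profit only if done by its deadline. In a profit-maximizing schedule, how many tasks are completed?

4

Profit order: D=60 E=57 A=56 F=47 B=46 C=34 G=26
Assign: D→slot 1, E skipped, A→slot 3, F→slot 4, B→slot 2, C skipped, G skipped.
Slots: [1:D] [2:B] [3:A] [4:F]
4 of 7 scheduled.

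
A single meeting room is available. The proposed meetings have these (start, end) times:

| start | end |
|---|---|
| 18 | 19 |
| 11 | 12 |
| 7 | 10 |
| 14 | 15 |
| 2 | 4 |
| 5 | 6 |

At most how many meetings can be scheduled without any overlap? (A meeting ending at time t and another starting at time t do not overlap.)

6

Sort by end time and greedily take each interval whose start is ≥ the last chosen end.
By end time: (2,4), (5,6), (7,10), (11,12), (14,15), (18,19).
Pick (2,4); next start ≥ 4 → (5,6); next start ≥ 6 → (7,10); next start ≥ 10 → (11,12); next start ≥ 12 → (14,15); next start ≥ 15 → (18,19).
Selected 6 meetings.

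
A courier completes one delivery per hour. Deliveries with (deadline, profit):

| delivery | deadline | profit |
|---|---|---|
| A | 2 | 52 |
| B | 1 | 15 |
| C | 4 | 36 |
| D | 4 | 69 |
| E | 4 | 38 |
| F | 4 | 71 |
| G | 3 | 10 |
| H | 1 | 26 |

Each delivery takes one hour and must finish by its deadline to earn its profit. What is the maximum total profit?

230

By profit: F(d4,71), D(d4,69), A(d2,52), E(d4,38), C(d4,36), H(d1,26), B(d1,15), G(d3,10)
F→slot 4; D→slot 3; A→slot 2; E→slot 1; C skipped; H skipped; B skipped; G skipped.
Profit = 38 + 52 + 69 + 71 = 230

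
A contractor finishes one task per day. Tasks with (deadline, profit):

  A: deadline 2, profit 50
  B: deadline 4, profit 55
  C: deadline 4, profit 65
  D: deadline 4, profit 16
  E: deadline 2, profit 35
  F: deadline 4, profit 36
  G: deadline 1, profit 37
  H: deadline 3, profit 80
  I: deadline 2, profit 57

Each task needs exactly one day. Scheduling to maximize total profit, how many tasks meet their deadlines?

4

Take jobs in profit order; each goes to the latest open slot no later than its deadline.
By profit: H(d3,80), C(d4,65), I(d2,57), B(d4,55), A(d2,50), G(d1,37), F(d4,36), E(d2,35), D(d4,16)
H→slot 3; C→slot 4; I→slot 2; B→slot 1; A skipped; G skipped; F skipped; E skipped; D skipped.
4 of 9 scheduled.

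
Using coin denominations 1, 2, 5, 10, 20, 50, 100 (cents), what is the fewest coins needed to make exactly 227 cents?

227 = 2×100 + 1×20 + 1×5 + 1×2
Total coins = 2 + 1 + 1 + 1 = 5

5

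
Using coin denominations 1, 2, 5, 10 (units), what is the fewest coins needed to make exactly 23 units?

23 = 2×10 + 1×2 + 1×1
Total coins = 2 + 1 + 1 = 4

4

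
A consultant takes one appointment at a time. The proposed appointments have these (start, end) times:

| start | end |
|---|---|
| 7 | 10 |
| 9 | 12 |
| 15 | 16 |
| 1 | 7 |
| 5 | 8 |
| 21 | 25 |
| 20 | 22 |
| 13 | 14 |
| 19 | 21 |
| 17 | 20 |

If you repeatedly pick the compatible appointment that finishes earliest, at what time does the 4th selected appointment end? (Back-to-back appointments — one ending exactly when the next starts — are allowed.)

Order by finish time; keep every interval that doesn't clash with the previous kept one.
Sorted by end: (1,7)  (5,8)  (7,10)  (9,12)  (13,14)  (15,16)  (17,20)  (19,21)  (20,22)  (21,25)
take (1,7); skip (5,8); take (7,10); take (13,14); take (15,16); take (17,20); skip (19,21); take (20,22).
Selected: (1,7) (7,10) (13,14) (15,16) (17,20) (20,22)

16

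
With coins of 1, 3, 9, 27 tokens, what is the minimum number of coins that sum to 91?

5

91 = 3×27 + 1×9 + 1×1
Total coins = 3 + 1 + 1 = 5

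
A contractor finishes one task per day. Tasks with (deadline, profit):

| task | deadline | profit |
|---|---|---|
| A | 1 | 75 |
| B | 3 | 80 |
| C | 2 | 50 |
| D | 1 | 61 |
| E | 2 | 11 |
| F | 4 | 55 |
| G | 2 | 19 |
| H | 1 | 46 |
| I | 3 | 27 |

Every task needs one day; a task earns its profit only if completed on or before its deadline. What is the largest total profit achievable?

Sort by profit descending; place each in the latest free slot ≤ its deadline.
Profit order: B=80 A=75 D=61 F=55 C=50 H=46 I=27 G=19 E=11
Assign: B→slot 3, A→slot 1, D skipped, F→slot 4, C→slot 2, H skipped, I skipped, G skipped, E skipped.
Slots: [1:A] [2:C] [3:B] [4:F]
Profit = 75 + 50 + 80 + 55 = 260

260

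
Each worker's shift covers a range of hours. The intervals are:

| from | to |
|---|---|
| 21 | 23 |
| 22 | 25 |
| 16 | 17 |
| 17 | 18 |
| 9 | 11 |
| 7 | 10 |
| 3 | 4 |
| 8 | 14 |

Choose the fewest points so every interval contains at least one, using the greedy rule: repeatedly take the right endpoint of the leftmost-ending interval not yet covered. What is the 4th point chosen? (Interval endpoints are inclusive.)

23

Sorted: [3,4] [7,10] [9,11] [8,14] [16,17] [17,18] [21,23] [22,25]
{[3,4]} hit by 4; {[7,10],[9,11],[8,14]} hit by 10; {[16,17],[17,18]} hit by 17; {[21,23],[22,25]} hit by 23.
Points: 4, 10, 17, 23 (4 total).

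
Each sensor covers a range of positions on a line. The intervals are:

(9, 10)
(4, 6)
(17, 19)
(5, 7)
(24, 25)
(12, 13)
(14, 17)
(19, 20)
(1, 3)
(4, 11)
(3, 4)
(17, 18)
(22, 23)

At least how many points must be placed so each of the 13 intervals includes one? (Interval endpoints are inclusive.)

8

Process intervals by earliest right end; each time one isn't hit yet, stab at its right endpoint.
Sorted: [1,3] [3,4] [4,6] [5,7] [9,10] [4,11] [12,13] [14,17] [17,18] [17,19] [19,20] [22,23] [24,25]
{[1,3],[3,4]} hit by 3; {[4,6],[5,7]} hit by 6; {[9,10],[4,11]} hit by 10; {[12,13]} hit by 13; {[14,17],[17,18],[17,19]} hit by 17; {[19,20]} hit by 20; {[22,23]} hit by 23; {[24,25]} hit by 25.
Points: 3, 6, 10, 13, 17, 20, 23, 25 (8 total).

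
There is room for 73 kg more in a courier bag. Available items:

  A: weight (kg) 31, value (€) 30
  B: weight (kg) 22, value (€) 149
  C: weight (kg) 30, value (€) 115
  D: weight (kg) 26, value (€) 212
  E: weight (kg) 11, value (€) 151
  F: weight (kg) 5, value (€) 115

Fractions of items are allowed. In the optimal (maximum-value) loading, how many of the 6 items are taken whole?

4

Greedy by value/weight ratio, highest first.
Ratios (sorted): F 23.00, E 13.73, D 8.15, B 6.77, C 3.83, A 0.97
take F (5 @ 115); take E (11 @ 151); take D (26 @ 212); take B (22 @ 149); take 9/30 of C → 34.50. Capacity used 73/73.
4 item(s) taken whole; one partial (take 9/30 of C).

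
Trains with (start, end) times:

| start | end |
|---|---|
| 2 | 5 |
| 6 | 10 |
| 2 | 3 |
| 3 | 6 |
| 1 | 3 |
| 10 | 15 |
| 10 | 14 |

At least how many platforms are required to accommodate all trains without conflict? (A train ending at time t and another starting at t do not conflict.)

3

The answer is the maximum number of intervals overlapping at any instant.
Events (time:±→running): 1:+→1 2:+→2 2:+→3 … peak 3.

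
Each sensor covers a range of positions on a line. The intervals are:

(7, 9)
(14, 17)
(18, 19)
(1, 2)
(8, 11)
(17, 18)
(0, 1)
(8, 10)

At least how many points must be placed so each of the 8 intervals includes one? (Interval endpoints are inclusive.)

4

Sorted: [0,1] [1,2] [7,9] [8,10] [8,11] [14,17] [17,18] [18,19]
{[0,1],[1,2]} hit by 1; {[7,9],[8,10],[8,11]} hit by 9; {[14,17],[17,18]} hit by 17; {[18,19]} hit by 19.
Points: 1, 9, 17, 19 (4 total).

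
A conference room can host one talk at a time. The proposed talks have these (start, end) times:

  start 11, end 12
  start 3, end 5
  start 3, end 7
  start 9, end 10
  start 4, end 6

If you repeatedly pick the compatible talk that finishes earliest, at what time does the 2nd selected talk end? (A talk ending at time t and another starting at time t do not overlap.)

Sorted by end: (3,5)  (4,6)  (3,7)  (9,10)  (11,12)
take (3,5); skip (4,6); take (9,10); take (11,12).
Selected: (3,5) (9,10) (11,12)

10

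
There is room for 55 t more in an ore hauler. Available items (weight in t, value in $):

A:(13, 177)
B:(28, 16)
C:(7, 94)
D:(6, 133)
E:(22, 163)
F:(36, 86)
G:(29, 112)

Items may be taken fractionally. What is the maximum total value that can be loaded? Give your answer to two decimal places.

Order: D (133/6=22.17) > A (177/13=13.62) > C (94/7=13.43) > E (163/22=7.41) > G (112/29=3.86) > F (86/36=2.39) > B (16/28=0.57)
Fill: take D (6 @ 133) → take A (13 @ 177) → take C (7 @ 94) → take E (22 @ 163) → take 7/29 of G → 27.03; 55/55 used.
Total value = 594.03

594.03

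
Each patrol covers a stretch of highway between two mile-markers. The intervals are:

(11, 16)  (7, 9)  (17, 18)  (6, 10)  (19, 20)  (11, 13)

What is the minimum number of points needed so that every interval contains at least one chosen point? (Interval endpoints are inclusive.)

4

Sort by right endpoint; whenever an interval is uncovered, place a point at its right end.
By right end: [7,9]  [6,10]  [11,13]  [11,16]  [17,18]  [19,20]
[7,9] uncovered → point at 9; [11,13] uncovered → point at 13; [17,18] uncovered → point at 18; [19,20] uncovered → point at 20.
Points: 9, 13, 18, 20 (4 total).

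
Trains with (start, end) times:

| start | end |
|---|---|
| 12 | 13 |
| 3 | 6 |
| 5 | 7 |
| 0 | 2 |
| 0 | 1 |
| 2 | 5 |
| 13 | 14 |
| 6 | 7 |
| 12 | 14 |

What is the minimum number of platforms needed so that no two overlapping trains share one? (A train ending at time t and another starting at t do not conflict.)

Events (time:±→running): 0:+→1 0:+→2 … peak 2.

2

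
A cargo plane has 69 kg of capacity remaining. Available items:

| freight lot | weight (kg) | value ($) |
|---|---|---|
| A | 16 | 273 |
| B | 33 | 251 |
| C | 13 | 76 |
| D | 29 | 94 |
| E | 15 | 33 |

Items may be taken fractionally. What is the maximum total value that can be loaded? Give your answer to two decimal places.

Sort by value per unit weight and fill in that order.
Ratios (sorted): A 17.06, B 7.61, C 5.85, D 3.24, E 2.20
take A (16 @ 273); take B (33 @ 251); take C (13 @ 76); take 7/29 of D → 22.69. Capacity used 69/69.
Total value = 622.69

622.69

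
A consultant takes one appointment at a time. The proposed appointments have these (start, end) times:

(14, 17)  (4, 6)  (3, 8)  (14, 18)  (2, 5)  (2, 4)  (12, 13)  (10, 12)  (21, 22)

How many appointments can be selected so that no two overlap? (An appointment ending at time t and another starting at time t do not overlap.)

6

Sort by end time and greedily take each interval whose start is ≥ the last chosen end.
Sorted by end: (2,4)  (2,5)  (4,6)  (3,8)  (10,12)  (12,13)  (14,17)  (14,18)  (21,22)
take (2,4); skip (2,5); take (4,6); take (10,12); take (12,13); take (14,17); skip (14,18); take (21,22).
Selected 6 appointments.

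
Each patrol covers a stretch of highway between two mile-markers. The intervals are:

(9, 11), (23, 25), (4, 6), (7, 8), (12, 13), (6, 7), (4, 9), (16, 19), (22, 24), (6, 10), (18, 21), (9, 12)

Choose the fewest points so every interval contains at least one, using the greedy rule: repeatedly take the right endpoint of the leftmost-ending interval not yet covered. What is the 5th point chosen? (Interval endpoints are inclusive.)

By right end: [4,6]  [6,7]  [7,8]  [4,9]  [6,10]  [9,11]  [9,12]  [12,13]  [16,19]  [18,21]  [22,24]  [23,25]
[4,6] uncovered → point at 6; [7,8] uncovered → point at 8; [9,11] uncovered → point at 11; [12,13] uncovered → point at 13; [16,19] uncovered → point at 19; [22,24] uncovered → point at 24.
Points: 6, 8, 11, 13, 19, 24 (6 total).

19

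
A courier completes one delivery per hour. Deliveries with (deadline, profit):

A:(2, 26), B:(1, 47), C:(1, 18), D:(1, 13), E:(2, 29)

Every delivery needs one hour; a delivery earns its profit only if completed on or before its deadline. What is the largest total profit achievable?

Profit order: B=47 E=29 A=26 C=18 D=13
Assign: B→slot 1, E→slot 2, A skipped, C skipped, D skipped.
Slots: [1:B] [2:E]
Profit = 47 + 29 = 76

76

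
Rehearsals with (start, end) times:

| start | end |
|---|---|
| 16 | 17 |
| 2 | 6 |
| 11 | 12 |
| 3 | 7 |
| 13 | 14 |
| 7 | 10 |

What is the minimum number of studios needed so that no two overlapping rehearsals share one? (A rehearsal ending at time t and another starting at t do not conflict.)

2

Count concurrent intervals with a sweep; the peak is the room count.
Events (time:±→running): 2:+→1 3:+→2 … peak 2.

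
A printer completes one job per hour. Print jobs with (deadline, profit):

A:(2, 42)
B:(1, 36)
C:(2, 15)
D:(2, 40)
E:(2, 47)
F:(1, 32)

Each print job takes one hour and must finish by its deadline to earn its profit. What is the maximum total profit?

89

Take jobs in profit order; each goes to the latest open slot no later than its deadline.
By profit: E(d2,47), A(d2,42), D(d2,40), B(d1,36), F(d1,32), C(d2,15)
E→slot 2; A→slot 1; D skipped; B skipped; F skipped; C skipped.
Profit = 42 + 47 = 89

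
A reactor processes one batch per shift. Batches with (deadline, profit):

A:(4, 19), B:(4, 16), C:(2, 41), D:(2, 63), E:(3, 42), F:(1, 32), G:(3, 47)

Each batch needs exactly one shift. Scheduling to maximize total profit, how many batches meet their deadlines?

Take jobs in profit order; each goes to the latest open slot no later than its deadline.
Profit order: D=63 G=47 E=42 C=41 F=32 A=19 B=16
Assign: D→slot 2, G→slot 3, E→slot 1, C skipped, F skipped, A→slot 4, B skipped.
Slots: [1:E] [2:D] [3:G] [4:A]
4 of 7 scheduled.

4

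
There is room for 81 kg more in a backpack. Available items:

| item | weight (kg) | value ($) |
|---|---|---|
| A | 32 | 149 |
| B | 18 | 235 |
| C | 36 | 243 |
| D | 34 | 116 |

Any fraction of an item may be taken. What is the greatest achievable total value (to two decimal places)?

Sort by value per unit weight and fill in that order.
Ratios (sorted): B 13.06, C 6.75, A 4.66, D 3.41
take B (18 @ 235); take C (36 @ 243); take 27/32 of A → 125.72. Capacity used 81/81.
Total value = 603.72

603.72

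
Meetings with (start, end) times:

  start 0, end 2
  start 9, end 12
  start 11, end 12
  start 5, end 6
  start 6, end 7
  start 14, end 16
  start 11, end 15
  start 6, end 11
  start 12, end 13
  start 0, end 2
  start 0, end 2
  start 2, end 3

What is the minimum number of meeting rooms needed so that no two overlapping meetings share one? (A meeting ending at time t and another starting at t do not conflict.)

The answer is the maximum number of intervals overlapping at any instant.
Events (time:±→running): 0:+→1 0:+→2 0:+→3 … peak 3.

3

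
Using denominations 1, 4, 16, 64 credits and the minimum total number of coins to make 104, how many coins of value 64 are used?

1

104 = 1×64 + 2×16 + 2×4
Count of 64: 1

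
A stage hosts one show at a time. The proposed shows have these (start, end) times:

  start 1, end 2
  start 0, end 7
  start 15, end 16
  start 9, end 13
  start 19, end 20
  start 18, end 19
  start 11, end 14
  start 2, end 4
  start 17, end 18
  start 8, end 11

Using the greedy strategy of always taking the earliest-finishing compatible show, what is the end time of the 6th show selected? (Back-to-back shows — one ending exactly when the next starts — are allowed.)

Order by finish time; keep every interval that doesn't clash with the previous kept one.
By end time: (1,2), (2,4), (0,7), (8,11), (9,13), (11,14), (15,16), (17,18), (18,19), (19,20).
Pick (1,2); next start ≥ 2 → (2,4); next start ≥ 4 → (8,11); next start ≥ 11 → (11,14); next start ≥ 14 → (15,16); next start ≥ 16 → (17,18); next start ≥ 18 → (18,19); next start ≥ 19 → (19,20).
Selected: (1,2) (2,4) (8,11) (11,14) (15,16) (17,18) (18,19) (19,20)

18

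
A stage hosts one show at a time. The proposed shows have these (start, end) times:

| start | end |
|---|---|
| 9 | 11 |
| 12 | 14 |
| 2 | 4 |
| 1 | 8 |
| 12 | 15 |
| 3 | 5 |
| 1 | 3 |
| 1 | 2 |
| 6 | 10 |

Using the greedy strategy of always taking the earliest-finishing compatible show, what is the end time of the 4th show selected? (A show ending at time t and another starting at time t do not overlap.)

14

Sort by end time and greedily take each interval whose start is ≥ the last chosen end.
Sorted by end: (1,2)  (1,3)  (2,4)  (3,5)  (1,8)  (6,10)  (9,11)  (12,14)  (12,15)
take (1,2); take (2,4); take (6,10); skip (9,11); take (12,14).
Selected: (1,2) (2,4) (6,10) (12,14)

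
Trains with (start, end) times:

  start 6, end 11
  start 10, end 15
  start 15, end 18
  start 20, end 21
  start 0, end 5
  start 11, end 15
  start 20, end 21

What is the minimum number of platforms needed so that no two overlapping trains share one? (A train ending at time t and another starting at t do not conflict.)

The answer is the maximum number of intervals overlapping at any instant.
Events (time:±→running): 0:+→1 5:-→0 6:+→1 10:+→2 … peak 2.

2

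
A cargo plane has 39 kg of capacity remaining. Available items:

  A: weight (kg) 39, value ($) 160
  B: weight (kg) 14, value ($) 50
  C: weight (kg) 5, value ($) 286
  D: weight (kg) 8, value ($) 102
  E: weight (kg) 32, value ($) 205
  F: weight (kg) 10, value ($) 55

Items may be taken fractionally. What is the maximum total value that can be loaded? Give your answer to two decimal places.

Sort by value per unit weight and fill in that order.
Ratios (sorted): C 57.20, D 12.75, E 6.41, F 5.50, A 4.10, B 3.57
take C (5 @ 286); take D (8 @ 102); take 26/32 of E → 166.56. Capacity used 39/39.
Total value = 554.56

554.56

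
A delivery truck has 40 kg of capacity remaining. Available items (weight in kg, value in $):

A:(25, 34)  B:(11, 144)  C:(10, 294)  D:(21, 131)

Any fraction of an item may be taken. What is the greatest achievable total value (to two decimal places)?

556.52

Ratios (sorted): C 29.40, B 13.09, D 6.24, A 1.36
take C (10 @ 294); take B (11 @ 144); take 19/21 of D → 118.52. Capacity used 40/40.
Total value = 556.52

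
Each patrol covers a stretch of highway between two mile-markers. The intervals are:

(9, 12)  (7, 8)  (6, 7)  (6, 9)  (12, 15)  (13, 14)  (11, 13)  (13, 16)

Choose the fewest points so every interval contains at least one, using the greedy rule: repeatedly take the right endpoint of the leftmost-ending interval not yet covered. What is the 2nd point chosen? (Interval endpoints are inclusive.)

12

Process intervals by earliest right end; each time one isn't hit yet, stab at its right endpoint.
By right end: [6,7]  [7,8]  [6,9]  [9,12]  [11,13]  [13,14]  [12,15]  [13,16]
[6,7] uncovered → point at 7; [9,12] uncovered → point at 12; [13,14] uncovered → point at 14.
Points: 7, 12, 14 (3 total).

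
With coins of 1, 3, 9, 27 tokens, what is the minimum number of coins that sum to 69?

Use the largest denomination that fits, subtract, and repeat.
69 = 2×27 + 1×9 + 2×3
Total coins = 2 + 1 + 2 = 5

5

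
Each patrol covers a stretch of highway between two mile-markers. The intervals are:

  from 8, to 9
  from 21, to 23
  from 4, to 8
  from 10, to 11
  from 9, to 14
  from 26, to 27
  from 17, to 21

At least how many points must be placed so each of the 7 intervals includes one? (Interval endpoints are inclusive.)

By right end: [4,8]  [8,9]  [10,11]  [9,14]  [17,21]  [21,23]  [26,27]
[4,8] uncovered → point at 8; [10,11] uncovered → point at 11; [17,21] uncovered → point at 21; [26,27] uncovered → point at 27.
Points: 8, 11, 21, 27 (4 total).

4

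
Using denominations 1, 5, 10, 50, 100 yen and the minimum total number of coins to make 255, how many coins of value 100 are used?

255 − 2×100→55 − 1×50→5 − 1×5→0
Count of 100: 2

2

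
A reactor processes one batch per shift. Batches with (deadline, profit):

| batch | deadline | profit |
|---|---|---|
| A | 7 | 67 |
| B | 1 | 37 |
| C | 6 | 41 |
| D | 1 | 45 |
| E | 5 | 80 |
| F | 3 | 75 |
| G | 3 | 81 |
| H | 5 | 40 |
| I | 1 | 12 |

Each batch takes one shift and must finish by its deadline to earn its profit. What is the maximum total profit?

By profit: G(d3,81), E(d5,80), F(d3,75), A(d7,67), D(d1,45), C(d6,41), H(d5,40), B(d1,37), I(d1,12)
G→slot 3; E→slot 5; F→slot 2; A→slot 7; D→slot 1; C→slot 6; H→slot 4; B skipped; I skipped.
Profit = 45 + 75 + 81 + 40 + 80 + 41 + 67 = 429

429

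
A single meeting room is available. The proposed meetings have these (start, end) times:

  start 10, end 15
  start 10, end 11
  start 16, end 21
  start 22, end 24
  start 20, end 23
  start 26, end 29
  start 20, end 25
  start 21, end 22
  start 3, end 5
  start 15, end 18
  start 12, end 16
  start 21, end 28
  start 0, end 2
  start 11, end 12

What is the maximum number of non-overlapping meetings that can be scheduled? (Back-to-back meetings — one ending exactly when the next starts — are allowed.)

9

By end time: (0,2), (3,5), (10,11), (11,12), (10,15), (12,16), (15,18), (16,21), (21,22), (20,23), (22,24), (20,25), (21,28), (26,29).
Pick (0,2); next start ≥ 2 → (3,5); next start ≥ 5 → (10,11); next start ≥ 11 → (11,12); next start ≥ 12 → (12,16); next start ≥ 16 → (16,21); next start ≥ 21 → (21,22); next start ≥ 22 → (22,24); next start ≥ 24 → (26,29).
Selected 9 meetings.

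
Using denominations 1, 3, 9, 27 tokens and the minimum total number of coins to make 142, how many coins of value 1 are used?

1

Use the largest denomination that fits, subtract, and repeat.
142 = 5×27 + 2×3 + 1×1
Count of 1: 1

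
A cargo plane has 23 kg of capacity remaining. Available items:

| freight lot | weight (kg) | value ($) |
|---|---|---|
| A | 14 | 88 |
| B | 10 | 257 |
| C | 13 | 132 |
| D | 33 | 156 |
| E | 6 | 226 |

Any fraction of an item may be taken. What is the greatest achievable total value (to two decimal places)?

Greedy by value/weight ratio, highest first.
Order: E (226/6=37.67) > B (257/10=25.70) > C (132/13=10.15) > A (88/14=6.29) > D (156/33=4.73)
Fill: take E (6 @ 226) → take B (10 @ 257) → take 7/13 of C → 71.08; 23/23 used.
Total value = 554.08

554.08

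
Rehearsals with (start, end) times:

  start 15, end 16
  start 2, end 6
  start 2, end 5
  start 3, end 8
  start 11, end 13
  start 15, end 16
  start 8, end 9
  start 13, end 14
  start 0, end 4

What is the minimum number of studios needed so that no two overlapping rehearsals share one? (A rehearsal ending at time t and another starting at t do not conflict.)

4

The answer is the maximum number of intervals overlapping at any instant.
starts: [0, 2, 2, 3, 8, 11, 13, 15, 15]
ends:   [4, 5, 6, 8, 9, 13, 14, 16, 16]
s0→1 s2→2 s2→3 s3→4  — peak 4.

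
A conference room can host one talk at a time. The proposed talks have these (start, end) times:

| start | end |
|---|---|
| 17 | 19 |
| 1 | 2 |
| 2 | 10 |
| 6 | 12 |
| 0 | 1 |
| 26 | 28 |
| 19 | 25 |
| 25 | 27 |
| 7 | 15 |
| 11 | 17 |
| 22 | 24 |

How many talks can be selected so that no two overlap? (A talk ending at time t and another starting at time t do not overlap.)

Sort by end time and greedily take each interval whose start is ≥ the last chosen end.
Sorted by end: (0,1)  (1,2)  (2,10)  (6,12)  (7,15)  (11,17)  (17,19)  (22,24)  (19,25)  (25,27)  (26,28)
take (0,1); take (1,2); take (2,10); take (11,17); take (17,19); take (22,24); take (25,27).
Selected 7 talks.

7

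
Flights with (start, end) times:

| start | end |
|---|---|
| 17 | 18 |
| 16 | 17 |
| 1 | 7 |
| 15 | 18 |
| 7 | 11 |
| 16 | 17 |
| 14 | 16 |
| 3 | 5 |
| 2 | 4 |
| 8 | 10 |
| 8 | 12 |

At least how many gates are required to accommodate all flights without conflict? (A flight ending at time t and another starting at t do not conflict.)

Events (time:±→running): 1:+→1 2:+→2 3:+→3 … peak 3.

3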